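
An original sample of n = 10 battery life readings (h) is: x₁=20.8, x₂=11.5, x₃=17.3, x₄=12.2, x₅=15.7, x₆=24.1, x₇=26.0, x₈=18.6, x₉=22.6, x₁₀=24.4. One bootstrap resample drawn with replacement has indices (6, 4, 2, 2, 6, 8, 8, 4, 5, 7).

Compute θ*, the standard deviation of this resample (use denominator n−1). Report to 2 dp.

Resample values: 24.1, 12.2, 11.5, 11.5, 24.1, 18.6, 18.6, 12.2, 15.7, 26.0.
Mean = 17.4500; sum of squared deviations = 293.1850
s² = 293.1850 / 9 = 32.5761
s = √32.5761 = 5.71

θ* = 5.71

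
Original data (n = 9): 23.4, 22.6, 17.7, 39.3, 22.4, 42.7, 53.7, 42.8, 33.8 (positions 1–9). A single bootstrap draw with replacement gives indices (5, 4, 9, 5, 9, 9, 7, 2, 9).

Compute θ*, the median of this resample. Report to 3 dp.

Resample values: 22.4, 39.3, 33.8, 22.4, 33.8, 33.8, 53.7, 22.6, 33.8.
Sorted: 22.4, 22.4, 22.6, 33.8, 33.8, 33.8, 33.8, 39.3, 53.7
Median = middle value = 33.800

θ* = 33.800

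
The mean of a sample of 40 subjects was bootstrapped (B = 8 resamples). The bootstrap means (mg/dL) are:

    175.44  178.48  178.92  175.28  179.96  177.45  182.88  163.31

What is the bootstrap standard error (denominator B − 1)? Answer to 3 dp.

SE* = 5.855

Bootstrap SE is the standard deviation of the 8 replicate means.
Mean of replicates: (175.44 + 178.48 + 178.92 + 175.28 + 179.96 + 177.45 + 182.88 + 163.31) / 8 = 1411.7200 / 8 = 176.4650
Sum of squared deviations: (−1.0250)² + (+2.0150)² + (+2.4550)² + (−1.1850)² + (+3.4950)² + (+0.9850)² + (+6.4150)² + (−13.1550)² = 239.9336
Variance = 239.9336 / 7 = 34.2762
SE* = √34.2762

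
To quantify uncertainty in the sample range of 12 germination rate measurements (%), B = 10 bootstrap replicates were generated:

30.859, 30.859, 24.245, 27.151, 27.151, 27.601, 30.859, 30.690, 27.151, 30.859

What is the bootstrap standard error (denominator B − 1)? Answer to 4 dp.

SE* = 2.3767

Bootstrap SE is the standard deviation of the 10 replicate ranges.
Mean of replicates: (30.859 + 30.859 + 24.245 + 27.151 + 27.151 + 27.601 + 30.859 + 30.690 + 27.151 + 30.859) / 10 = 287.42500 / 10 = 28.74250
Sum of squared deviations: (+2.11650)² + (+2.11650)² + (−4.49750)² + (−1.59150)² + (−1.59150)² + (−1.14150)² + (+2.11650)² + (+1.94750)² + (−1.59150)² + (+2.11650)² = 50.84019
Variance = 50.84019 / 9 = 5.64891
SE* = √5.64891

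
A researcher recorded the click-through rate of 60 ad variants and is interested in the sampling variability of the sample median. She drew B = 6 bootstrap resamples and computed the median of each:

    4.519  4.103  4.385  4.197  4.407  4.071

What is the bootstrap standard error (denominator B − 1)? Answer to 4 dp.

SE* = 0.1823

Bootstrap SE is the standard deviation of the 6 replicate medians.
Mean of replicates: (4.519 + 4.103 + 4.385 + 4.197 + 4.407 + 4.071) / 6 = 25.68200 / 6 = 4.28033
Sum of squared deviations: (+0.23867)² + (−0.17733)² + (+0.10467)² + (−0.08333)² + (+0.12667)² + (−0.20933)² = 0.16617
Variance = 0.16617 / 5 = 0.03323
SE* = √0.03323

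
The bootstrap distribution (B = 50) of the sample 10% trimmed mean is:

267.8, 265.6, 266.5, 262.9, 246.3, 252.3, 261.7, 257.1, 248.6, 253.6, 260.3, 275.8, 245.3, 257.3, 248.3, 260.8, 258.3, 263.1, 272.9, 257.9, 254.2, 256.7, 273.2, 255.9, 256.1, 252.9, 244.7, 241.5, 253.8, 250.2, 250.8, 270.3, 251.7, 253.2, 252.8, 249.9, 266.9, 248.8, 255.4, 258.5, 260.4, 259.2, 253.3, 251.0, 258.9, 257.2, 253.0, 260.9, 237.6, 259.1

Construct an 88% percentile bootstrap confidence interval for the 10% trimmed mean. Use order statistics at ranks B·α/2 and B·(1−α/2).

(244.7, 270.3)

Sorted replicates: 237.6, 241.5, 244.7, 245.3, 246.3, 248.3, 248.6, 248.8, 249.9, 250.2, 250.8, 251.0, 251.7, 252.3, 252.8, 252.9, 253.0, 253.2, 253.3, 253.6, 253.8, 254.2, 255.4, 255.9, 256.1, 256.7, 257.1, 257.2, 257.3, 257.9, 258.3, 258.5, 258.9, 259.1, 259.2, 260.3, 260.4, 260.8, 260.9, 261.7, 262.9, 263.1, 265.6, 266.5, 266.9, 267.8, 270.3, 272.9, 273.2, 275.8
α = 0.12; lower rank = 50 × 0.060 = 3; upper rank = 50 × 0.940 = 47.
The 3rd smallest replicate is 244.7; the 47th is 270.3.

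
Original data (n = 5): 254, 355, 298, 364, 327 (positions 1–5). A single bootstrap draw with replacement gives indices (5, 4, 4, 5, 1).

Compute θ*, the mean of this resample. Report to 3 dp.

Resample values: 327, 364, 364, 327, 254.
Mean = (327 + 364 + 364 + 327 + 254) / 5 = 1636.0 / 5 = 327.200

θ* = 327.200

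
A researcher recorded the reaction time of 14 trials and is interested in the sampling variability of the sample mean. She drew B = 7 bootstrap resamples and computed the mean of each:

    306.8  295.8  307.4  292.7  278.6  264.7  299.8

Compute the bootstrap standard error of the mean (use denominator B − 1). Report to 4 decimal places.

Bootstrap SE is the standard deviation of the 7 replicate means.
Mean of replicates: (306.8 + 295.8 + 307.4 + 292.7 + 278.6 + 264.7 + 299.8) / 7 = 2045.80000 / 7 = 292.25714
Sum of squared deviations: (+14.54286)² + (+3.54286)² + (+15.14286)² + (+0.44286)² + (−13.65714)² + (−27.55714)² + (+7.54286)² = 1456.35714
Variance = 1456.35714 / 6 = 242.72619
SE* = √242.72619

SE* = 15.5797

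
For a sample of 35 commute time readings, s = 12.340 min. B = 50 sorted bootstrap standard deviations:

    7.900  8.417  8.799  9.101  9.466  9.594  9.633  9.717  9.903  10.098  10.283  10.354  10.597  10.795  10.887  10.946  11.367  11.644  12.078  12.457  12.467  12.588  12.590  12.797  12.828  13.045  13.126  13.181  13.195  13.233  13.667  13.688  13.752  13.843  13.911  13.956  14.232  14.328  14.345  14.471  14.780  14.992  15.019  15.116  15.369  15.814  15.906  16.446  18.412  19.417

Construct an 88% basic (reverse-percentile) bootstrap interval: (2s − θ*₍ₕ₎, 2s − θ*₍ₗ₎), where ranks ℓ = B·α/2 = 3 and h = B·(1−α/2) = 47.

(8.774, 15.881)

Percentile endpoints at ranks 3 and 47: θ*₍3₎ = 8.799, θ*₍47₎ = 15.906.
Basic interval reflects these around s:
  lower = 2 × 12.340 − 15.906 = 8.774
  upper = 2 × 12.340 − 8.799 = 15.881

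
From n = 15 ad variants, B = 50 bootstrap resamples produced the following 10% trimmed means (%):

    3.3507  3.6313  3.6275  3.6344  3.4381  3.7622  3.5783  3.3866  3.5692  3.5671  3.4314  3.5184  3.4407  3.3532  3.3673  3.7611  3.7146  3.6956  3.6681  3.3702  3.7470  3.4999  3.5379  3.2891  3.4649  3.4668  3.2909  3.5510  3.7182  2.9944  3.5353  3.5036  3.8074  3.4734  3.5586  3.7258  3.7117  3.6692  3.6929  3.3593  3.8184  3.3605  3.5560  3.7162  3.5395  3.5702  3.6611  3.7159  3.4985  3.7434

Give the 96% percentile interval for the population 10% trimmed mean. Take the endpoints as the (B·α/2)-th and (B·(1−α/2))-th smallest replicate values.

Sorted replicates: 2.9944, 3.2891, 3.2909, 3.3507, 3.3532, 3.3593, 3.3605, 3.3673, 3.3702, 3.3866, 3.4314, 3.4381, 3.4407, 3.4649, 3.4668, 3.4734, 3.4985, 3.4999, 3.5036, 3.5184, 3.5353, 3.5379, 3.5395, 3.5510, 3.5560, 3.5586, 3.5671, 3.5692, 3.5702, 3.5783, 3.6275, 3.6313, 3.6344, 3.6611, 3.6681, 3.6692, 3.6929, 3.6956, 3.7117, 3.7146, 3.7159, 3.7162, 3.7182, 3.7258, 3.7434, 3.7470, 3.7611, 3.7622, 3.8074, 3.8184
α = 0.04; lower rank = 50 × 0.020 = 1; upper rank = 50 × 0.980 = 49.
The 1st smallest replicate is 2.9944; the 49th is 3.8074.

(2.9944, 3.8074)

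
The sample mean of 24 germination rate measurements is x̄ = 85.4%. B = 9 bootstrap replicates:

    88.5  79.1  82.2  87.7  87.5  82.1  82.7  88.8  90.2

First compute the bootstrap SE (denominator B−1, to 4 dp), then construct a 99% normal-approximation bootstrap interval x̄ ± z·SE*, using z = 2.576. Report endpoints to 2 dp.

Mean of replicates = 85.4222; sum of squared deviations = 122.0156; SE* = √(122.0156/8) = 3.9054
Margin = 2.576 × 3.9054 = 10.060
Interval: 85.4 ± 10.060

(75.34, 95.46)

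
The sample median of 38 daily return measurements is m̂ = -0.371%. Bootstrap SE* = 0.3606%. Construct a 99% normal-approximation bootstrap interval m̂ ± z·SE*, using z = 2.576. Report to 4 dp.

Margin = 2.576 × 0.3606 = 0.92891
Interval: -0.371 ± 0.92891

(-1.2999, 0.5579)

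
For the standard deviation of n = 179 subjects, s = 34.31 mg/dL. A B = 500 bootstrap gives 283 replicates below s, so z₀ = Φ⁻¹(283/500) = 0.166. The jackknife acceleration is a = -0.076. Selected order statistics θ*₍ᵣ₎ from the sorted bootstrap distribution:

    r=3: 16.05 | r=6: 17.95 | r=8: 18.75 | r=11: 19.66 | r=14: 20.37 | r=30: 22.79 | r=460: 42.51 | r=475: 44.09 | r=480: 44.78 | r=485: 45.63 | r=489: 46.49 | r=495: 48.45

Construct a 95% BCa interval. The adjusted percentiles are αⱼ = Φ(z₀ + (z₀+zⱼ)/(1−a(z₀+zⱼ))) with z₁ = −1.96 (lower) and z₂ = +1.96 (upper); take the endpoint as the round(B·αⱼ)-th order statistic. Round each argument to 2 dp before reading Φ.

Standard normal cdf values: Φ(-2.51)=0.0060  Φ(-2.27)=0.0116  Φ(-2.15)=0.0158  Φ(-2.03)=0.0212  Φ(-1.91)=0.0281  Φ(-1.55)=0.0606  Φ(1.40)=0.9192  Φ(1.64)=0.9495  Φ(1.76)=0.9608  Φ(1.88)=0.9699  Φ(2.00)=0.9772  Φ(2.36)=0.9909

(20.37, 46.49)

Lower: z₀ + z₁ = 0.166 + (-1.960) = -1.794; 1 − a(z₀+z₁) = 1 − (-0.076)(-1.794) = 0.8637; argument = 0.166 + (-1.794)/0.8637 = -1.9112 → -1.91.
α₁ = Φ(-1.91) = 0.0281; rank = round(500 × 0.0281) = 14; θ*₍14₎ = 20.37.
Upper: z₀ + z₂ = 2.126; 1 − a(z₀+z₂) = 1.1616; argument = 1.9963 → 2.00; α₂ = 0.9772; rank = 489; θ*₍489₎ = 46.49.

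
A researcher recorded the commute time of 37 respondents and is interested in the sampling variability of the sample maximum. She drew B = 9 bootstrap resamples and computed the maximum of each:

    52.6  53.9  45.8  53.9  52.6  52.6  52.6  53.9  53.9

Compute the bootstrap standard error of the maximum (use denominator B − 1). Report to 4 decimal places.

Bootstrap SE is the standard deviation of the 9 replicate maximums.
Mean of replicates: (52.6 + 53.9 + 45.8 + 53.9 + 52.6 + 52.6 + 52.6 + 53.9 + 53.9) / 9 = 471.80000 / 9 = 52.42222
Sum of squared deviations: (+0.17778)² + (+1.47778)² + (−6.62222)² + (+1.47778)² + (+0.17778)² + (+0.17778)² + (+0.17778)² + (+1.47778)² + (+1.47778)² = 52.71556
Variance = 52.71556 / 8 = 6.58944
SE* = √6.58944

SE* = 2.5670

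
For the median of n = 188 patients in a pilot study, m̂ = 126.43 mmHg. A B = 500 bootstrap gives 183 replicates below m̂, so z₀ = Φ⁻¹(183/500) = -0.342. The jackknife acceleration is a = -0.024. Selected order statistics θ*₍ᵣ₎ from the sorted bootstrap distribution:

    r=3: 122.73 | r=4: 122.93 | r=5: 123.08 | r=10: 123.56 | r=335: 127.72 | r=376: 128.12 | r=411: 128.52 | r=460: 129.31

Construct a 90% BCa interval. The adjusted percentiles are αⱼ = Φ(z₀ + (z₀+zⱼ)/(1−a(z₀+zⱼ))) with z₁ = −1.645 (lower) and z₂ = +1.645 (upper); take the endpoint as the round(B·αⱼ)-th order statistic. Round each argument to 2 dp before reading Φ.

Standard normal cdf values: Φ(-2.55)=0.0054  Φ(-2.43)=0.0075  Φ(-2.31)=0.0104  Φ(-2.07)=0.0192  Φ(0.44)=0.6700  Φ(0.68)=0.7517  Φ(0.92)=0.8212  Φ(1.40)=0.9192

Lower: z₀ + z₁ = -0.342 + (-1.645) = -1.987; 1 − a(z₀+z₁) = 1 − (-0.024)(-1.987) = 0.9523; argument = -0.342 + (-1.987)/0.9523 = -2.4285 → -2.43.
α₁ = Φ(-2.43) = 0.0075; rank = round(500 × 0.0075) = 4; θ*₍4₎ = 122.93.
Upper: z₀ + z₂ = 1.303; 1 − a(z₀+z₂) = 1.0313; argument = 0.9215 → 0.92; α₂ = 0.8212; rank = 411; θ*₍411₎ = 128.52.

(122.93, 128.52)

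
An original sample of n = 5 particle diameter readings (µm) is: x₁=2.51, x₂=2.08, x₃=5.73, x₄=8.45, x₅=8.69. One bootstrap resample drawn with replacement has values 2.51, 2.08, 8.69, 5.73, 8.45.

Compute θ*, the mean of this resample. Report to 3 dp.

θ* = 5.492

Mean = (2.51 + 2.08 + 8.69 + 5.73 + 8.45) / 5 = 27.460 / 5 = 5.492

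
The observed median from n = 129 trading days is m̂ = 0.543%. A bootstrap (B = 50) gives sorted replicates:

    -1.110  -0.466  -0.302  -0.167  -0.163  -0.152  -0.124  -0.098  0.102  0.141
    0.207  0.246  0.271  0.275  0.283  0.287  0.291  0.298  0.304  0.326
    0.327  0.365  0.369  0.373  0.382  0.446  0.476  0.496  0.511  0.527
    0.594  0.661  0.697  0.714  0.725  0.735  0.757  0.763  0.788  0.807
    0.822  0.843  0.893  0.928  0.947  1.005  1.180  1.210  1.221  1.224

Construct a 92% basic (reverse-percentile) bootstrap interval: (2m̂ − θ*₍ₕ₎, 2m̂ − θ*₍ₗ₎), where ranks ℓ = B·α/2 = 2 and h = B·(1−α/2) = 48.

Percentile endpoints at ranks 2 and 48: θ*₍2₎ = -0.466, θ*₍48₎ = 1.210.
Basic interval reflects these around m̂:
  lower = 2 × 0.543 − 1.210 = -0.124
  upper = 2 × 0.543 − -0.466 = 1.552

(-0.124, 1.552)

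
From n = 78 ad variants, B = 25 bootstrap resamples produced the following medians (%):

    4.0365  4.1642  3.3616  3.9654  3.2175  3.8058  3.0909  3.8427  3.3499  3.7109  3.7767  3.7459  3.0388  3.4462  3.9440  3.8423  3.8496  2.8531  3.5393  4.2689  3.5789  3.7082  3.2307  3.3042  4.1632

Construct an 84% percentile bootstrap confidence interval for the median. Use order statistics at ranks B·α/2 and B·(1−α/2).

Sorted replicates: 2.8531, 3.0388, 3.0909, 3.2175, 3.2307, 3.3042, 3.3499, 3.3616, 3.4462, 3.5393, 3.5789, 3.7082, 3.7109, 3.7459, 3.7767, 3.8058, 3.8423, 3.8427, 3.8496, 3.9440, 3.9654, 4.0365, 4.1632, 4.1642, 4.2689
α = 0.16; lower rank = 25 × 0.080 = 2; upper rank = 25 × 0.920 = 23.
The 2nd smallest replicate is 3.0388; the 23rd is 4.1632.

(3.0388, 4.1632)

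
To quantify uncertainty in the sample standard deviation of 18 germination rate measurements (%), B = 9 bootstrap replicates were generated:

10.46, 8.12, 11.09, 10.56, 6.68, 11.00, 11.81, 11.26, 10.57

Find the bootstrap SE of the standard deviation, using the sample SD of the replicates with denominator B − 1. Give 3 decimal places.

Bootstrap SE is the standard deviation of the 9 replicate standard deviations.
Mean of replicates: (10.46 + 8.12 + 11.09 + 10.56 + 6.68 + 11.00 + 11.81 + 11.26 + 10.57) / 9 = 91.5500 / 9 = 10.1722
Sum of squared deviations: (+0.2878)² + (−2.0522)² + (+0.9178)² + (+0.3878)² + (−3.4922)² + (+0.8278)² + (+1.6378)² + (+1.0878)² + (+0.3978)² = 22.1918
Variance = 22.1918 / 8 = 2.7740
SE* = √2.7740

SE* = 1.666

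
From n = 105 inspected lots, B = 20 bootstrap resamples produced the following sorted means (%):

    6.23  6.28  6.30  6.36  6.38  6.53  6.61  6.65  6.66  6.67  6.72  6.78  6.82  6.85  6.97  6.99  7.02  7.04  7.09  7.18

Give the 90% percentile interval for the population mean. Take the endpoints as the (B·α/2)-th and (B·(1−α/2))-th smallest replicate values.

α = 0.10; lower rank = 20 × 0.050 = 1; upper rank = 20 × 0.950 = 19.
The 1st smallest replicate is 6.23; the 19th is 7.09.

(6.23, 7.09)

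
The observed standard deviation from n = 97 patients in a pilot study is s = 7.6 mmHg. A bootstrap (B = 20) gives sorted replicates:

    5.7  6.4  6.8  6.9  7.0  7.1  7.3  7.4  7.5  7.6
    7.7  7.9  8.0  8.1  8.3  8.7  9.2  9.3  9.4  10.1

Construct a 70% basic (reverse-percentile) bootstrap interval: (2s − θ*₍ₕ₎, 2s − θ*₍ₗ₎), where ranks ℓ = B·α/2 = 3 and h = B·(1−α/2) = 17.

Percentile endpoints at ranks 3 and 17: θ*₍3₎ = 6.8, θ*₍17₎ = 9.2.
Basic interval reflects these around s:
  lower = 2 × 7.6 − 9.2 = 6.0
  upper = 2 × 7.6 − 6.8 = 8.4

(6.0, 8.4)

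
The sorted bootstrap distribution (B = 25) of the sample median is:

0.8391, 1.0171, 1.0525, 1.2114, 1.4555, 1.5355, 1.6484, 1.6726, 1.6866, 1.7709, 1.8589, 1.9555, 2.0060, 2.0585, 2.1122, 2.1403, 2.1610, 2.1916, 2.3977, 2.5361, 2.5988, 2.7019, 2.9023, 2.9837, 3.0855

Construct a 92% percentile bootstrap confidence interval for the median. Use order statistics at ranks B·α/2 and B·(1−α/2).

(0.8391, 2.9837)

α = 0.08; lower rank = 25 × 0.040 = 1; upper rank = 25 × 0.960 = 24.
The 1st smallest replicate is 0.8391; the 24th is 2.9837.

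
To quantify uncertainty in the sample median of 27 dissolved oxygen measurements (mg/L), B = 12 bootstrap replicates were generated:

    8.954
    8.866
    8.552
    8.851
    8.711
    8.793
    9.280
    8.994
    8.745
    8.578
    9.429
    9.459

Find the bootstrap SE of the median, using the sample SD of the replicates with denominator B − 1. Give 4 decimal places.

SE* = 0.3066

Bootstrap SE is the standard deviation of the 12 replicate medians.
Mean of replicates: (8.954 + 8.866 + 8.552 + 8.851 + 8.711 + 8.793 + 9.280 + 8.994 + 8.745 + 8.578 + 9.429 + 9.459) / 12 = 107.21200 / 12 = 8.93433
Sum of squared deviations: (+0.01967)² + (−0.06833)² + (−0.38233)² + (−0.08333)² + (−0.22333)² + (−0.14133)² + (+0.34567)² + (+0.05967)² + (−0.18933)² + (−0.35633)² + (+0.49467)² + (+0.52467)² = 1.03387
Variance = 1.03387 / 11 = 0.09399
SE* = √0.09399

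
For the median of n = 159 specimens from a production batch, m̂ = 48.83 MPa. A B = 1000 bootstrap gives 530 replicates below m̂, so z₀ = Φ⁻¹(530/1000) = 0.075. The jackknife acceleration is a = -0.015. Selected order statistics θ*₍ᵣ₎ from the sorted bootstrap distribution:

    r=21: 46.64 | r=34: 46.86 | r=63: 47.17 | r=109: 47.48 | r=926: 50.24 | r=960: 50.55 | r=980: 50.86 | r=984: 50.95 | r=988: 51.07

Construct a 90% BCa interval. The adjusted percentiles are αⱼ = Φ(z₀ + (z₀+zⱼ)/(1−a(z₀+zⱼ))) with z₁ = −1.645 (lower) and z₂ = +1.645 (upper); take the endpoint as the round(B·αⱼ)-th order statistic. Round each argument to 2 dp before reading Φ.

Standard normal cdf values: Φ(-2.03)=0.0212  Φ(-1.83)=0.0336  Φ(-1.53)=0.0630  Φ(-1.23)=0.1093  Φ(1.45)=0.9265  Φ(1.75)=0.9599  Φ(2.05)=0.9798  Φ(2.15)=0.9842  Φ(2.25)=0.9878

(47.17, 50.55)

Lower: z₀ + z₁ = 0.075 + (-1.645) = -1.570; 1 − a(z₀+z₁) = 1 − (-0.015)(-1.570) = 0.9765; argument = 0.075 + (-1.570)/0.9765 = -1.5329 → -1.53.
α₁ = Φ(-1.53) = 0.0630; rank = round(1000 × 0.0630) = 63; θ*₍63₎ = 47.17.
Upper: z₀ + z₂ = 1.720; 1 − a(z₀+z₂) = 1.0258; argument = 1.7517 → 1.75; α₂ = 0.9599; rank = 960; θ*₍960₎ = 50.55.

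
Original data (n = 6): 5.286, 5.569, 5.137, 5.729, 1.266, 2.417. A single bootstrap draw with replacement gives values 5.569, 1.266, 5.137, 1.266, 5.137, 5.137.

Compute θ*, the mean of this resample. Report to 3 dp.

θ* = 3.919

Mean = (5.569 + 1.266 + 5.137 + 1.266 + 5.137 + 5.137) / 6 = 23.5120 / 6 = 3.919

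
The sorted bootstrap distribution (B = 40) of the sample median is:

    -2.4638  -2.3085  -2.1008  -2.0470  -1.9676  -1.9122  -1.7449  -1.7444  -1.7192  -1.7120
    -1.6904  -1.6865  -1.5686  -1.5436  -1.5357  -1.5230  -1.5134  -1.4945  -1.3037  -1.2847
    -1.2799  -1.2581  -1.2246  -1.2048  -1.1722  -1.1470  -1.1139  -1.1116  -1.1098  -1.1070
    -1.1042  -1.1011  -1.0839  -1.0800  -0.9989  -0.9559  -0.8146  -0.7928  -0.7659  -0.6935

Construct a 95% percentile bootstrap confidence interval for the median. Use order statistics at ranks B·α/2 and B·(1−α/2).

α = 0.05; lower rank = 40 × 0.025 = 1; upper rank = 40 × 0.975 = 39.
The 1st smallest replicate is -2.4638; the 39th is -0.7659.

(-2.4638, -0.7659)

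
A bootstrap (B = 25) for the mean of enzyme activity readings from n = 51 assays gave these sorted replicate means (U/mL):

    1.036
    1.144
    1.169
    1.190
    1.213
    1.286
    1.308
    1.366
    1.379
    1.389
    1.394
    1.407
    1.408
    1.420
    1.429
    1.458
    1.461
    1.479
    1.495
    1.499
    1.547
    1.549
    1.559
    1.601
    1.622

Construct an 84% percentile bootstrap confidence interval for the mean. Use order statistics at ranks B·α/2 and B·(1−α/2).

(1.144, 1.559)

α = 0.16; lower rank = 25 × 0.080 = 2; upper rank = 25 × 0.920 = 23.
The 2nd smallest replicate is 1.144; the 23rd is 1.559.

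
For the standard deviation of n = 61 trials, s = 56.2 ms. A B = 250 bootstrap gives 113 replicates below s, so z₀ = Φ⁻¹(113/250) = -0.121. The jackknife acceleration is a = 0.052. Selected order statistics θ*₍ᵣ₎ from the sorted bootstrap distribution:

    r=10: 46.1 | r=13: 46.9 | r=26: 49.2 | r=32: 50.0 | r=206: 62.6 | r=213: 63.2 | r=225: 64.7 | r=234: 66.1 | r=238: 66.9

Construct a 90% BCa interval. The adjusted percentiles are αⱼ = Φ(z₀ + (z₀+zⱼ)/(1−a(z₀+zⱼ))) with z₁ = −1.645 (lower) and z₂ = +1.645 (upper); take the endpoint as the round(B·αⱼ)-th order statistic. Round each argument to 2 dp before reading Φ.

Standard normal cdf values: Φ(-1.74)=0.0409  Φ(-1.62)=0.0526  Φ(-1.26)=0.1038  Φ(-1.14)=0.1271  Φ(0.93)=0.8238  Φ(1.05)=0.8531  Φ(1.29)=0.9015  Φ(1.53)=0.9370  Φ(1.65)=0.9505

Lower: z₀ + z₁ = -0.121 + (-1.645) = -1.766; 1 − a(z₀+z₁) = 1 − (0.052)(-1.766) = 1.0918; argument = -0.121 + (-1.766)/1.0918 = -1.7385 → -1.74.
α₁ = Φ(-1.74) = 0.0409; rank = round(250 × 0.0409) = 10; θ*₍10₎ = 46.1.
Upper: z₀ + z₂ = 1.524; 1 − a(z₀+z₂) = 0.9208; argument = 1.5342 → 1.53; α₂ = 0.9370; rank = 234; θ*₍234₎ = 66.1.

(46.1, 66.1)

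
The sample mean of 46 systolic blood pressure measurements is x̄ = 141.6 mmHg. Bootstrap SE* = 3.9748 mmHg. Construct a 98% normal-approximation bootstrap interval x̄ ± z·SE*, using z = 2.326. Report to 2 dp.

Margin = 2.326 × 3.9748 = 9.245
Interval: 141.6 ± 9.245

(132.35, 150.85)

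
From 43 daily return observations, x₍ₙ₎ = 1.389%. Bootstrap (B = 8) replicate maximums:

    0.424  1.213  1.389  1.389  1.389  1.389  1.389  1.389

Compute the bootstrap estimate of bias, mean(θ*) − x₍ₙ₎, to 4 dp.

mean(θ*) = (0.424 + 1.213 + 1.389 + 1.389 + 1.389 + 1.389 + 1.389 + 1.389) / 8 = 1.24638
bias = 1.24638 − 1.389

bias = −0.1426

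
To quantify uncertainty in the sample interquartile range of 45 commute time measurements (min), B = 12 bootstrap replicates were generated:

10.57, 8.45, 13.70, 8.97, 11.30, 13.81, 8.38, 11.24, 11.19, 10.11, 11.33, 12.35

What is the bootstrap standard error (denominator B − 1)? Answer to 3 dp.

Bootstrap SE is the standard deviation of the 12 replicate interquartile ranges.
Mean of replicates: (10.57 + 8.45 + 13.70 + 8.97 + 11.30 + 13.81 + 8.38 + 11.24 + 11.19 + 10.11 + 11.33 + 12.35) / 12 = 131.4000 / 12 = 10.9500
Sum of squared deviations: (−0.3800)² + (−2.5000)² + (+2.7500)² + (−1.9800)² + (+0.3500)² + (+2.8600)² + (−2.5700)² + (+0.2900)² + (+0.2400)² + (−0.8400)² + (+0.3800)² + (+1.4000)² = 35.7360
Variance = 35.7360 / 11 = 3.2487
SE* = √3.2487

SE* = 1.802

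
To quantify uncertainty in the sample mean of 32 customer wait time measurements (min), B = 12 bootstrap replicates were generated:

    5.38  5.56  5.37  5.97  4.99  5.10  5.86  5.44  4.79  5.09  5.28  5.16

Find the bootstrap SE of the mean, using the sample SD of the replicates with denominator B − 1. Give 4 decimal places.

SE* = 0.3449

Bootstrap SE is the standard deviation of the 12 replicate means.
Mean of replicates: (5.38 + 5.56 + 5.37 + 5.97 + 4.99 + 5.10 + 5.86 + 5.44 + 4.79 + 5.09 + 5.28 + 5.16) / 12 = 63.99000 / 12 = 5.33250
Sum of squared deviations: (+0.04750)² + (+0.22750)² + (+0.03750)² + (+0.63750)² + (−0.34250)² + (−0.23250)² + (+0.52750)² + (+0.10750)² + (−0.54250)² + (−0.24250)² + (−0.05250)² + (−0.17250)² = 1.30862
Variance = 1.30862 / 11 = 0.11897
SE* = √0.11897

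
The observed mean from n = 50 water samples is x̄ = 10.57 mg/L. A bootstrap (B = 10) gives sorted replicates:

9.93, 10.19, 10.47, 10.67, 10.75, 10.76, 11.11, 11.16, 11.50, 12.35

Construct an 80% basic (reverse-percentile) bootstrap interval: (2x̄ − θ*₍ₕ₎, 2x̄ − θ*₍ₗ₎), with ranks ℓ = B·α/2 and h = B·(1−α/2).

Percentile endpoints at ranks 1 and 9: θ*₍1₎ = 9.93, θ*₍9₎ = 11.50.
Basic interval reflects these around x̄:
  lower = 2 × 10.57 − 11.50 = 9.64
  upper = 2 × 10.57 − 9.93 = 11.21

(9.64, 11.21)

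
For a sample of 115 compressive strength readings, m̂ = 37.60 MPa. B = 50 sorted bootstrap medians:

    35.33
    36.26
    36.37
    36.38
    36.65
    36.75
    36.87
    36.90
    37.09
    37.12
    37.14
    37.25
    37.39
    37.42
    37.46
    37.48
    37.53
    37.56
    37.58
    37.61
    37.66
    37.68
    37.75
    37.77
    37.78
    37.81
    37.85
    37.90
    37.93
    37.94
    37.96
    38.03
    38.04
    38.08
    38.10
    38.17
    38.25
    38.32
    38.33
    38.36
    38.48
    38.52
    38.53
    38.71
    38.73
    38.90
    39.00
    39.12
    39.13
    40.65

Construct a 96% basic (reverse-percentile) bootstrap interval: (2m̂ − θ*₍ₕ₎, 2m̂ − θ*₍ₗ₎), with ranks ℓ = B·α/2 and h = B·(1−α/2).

(36.07, 39.87)

Percentile endpoints at ranks 1 and 49: θ*₍1₎ = 35.33, θ*₍49₎ = 39.13.
Basic interval reflects these around m̂:
  lower = 2 × 37.60 − 39.13 = 36.07
  upper = 2 × 37.60 − 35.33 = 39.87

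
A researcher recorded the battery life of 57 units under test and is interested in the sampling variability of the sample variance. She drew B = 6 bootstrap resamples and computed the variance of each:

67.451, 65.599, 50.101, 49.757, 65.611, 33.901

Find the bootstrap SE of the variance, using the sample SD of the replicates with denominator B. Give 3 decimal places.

SE* = 12.081

Bootstrap SE is the standard deviation of the 6 replicate variances.
Mean of replicates: (67.451 + 65.599 + 50.101 + 49.757 + 65.611 + 33.901) / 6 = 332.4200 / 6 = 55.4033
Sum of squared deviations: (+12.0477)² + (+10.1957)² + (−5.3023)² + (−5.6463)² + (+10.2077)² + (−21.5023)² = 875.6405
Variance = 875.6405 / 6 = 145.9401
SE* = √145.9401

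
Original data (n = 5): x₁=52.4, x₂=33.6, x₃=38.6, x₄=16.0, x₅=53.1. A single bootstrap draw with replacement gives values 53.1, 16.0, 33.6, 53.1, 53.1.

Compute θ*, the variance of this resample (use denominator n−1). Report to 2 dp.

θ* = 278.99

Mean = 41.7800; sum of squared deviations = 1115.9480
s² = 1115.9480 / 4 = 278.9870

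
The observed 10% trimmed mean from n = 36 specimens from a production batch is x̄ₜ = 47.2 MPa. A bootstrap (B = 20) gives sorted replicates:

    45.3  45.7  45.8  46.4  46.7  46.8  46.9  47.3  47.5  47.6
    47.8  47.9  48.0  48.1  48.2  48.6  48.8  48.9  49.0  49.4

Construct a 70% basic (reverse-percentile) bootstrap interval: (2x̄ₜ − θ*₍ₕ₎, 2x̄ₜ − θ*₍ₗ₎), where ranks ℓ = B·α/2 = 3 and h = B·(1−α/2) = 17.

(45.6, 48.6)

Percentile endpoints at ranks 3 and 17: θ*₍3₎ = 45.8, θ*₍17₎ = 48.8.
Basic interval reflects these around x̄ₜ:
  lower = 2 × 47.2 − 48.8 = 45.6
  upper = 2 × 47.2 − 45.8 = 48.6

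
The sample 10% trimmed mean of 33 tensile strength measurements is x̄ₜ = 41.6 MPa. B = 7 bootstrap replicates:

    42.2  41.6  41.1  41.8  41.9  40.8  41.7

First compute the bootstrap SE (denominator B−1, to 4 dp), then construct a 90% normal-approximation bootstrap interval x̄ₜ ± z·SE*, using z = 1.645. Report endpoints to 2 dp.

(40.81, 42.39)

Mean of replicates = 41.5857; sum of squared deviations = 1.3886; SE* = √(1.3886/6) = 0.4811
Margin = 1.645 × 0.4811 = 0.791
Interval: 41.6 ± 0.791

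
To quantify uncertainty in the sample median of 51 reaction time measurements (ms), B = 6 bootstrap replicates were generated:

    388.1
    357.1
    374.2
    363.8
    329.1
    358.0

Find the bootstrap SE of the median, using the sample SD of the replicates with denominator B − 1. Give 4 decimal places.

Bootstrap SE is the standard deviation of the 6 replicate medians.
Mean of replicates: (388.1 + 357.1 + 374.2 + 363.8 + 329.1 + 358.0) / 6 = 2170.30000 / 6 = 361.71667
Sum of squared deviations: (+26.38333)² + (−4.61667)² + (+12.48333)² + (+2.08333)² + (−32.61667)² + (−3.71667)² = 1955.22833
Variance = 1955.22833 / 5 = 391.04567
SE* = √391.04567

SE* = 19.7749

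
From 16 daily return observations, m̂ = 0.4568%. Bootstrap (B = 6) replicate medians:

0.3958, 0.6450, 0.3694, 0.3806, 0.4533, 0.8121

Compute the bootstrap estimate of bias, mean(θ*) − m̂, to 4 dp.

bias = +0.0526

mean(θ*) = (0.3958 + 0.6450 + 0.3694 + 0.3806 + 0.4533 + 0.8121) / 6 = 0.50937
bias = 0.50937 − 0.4568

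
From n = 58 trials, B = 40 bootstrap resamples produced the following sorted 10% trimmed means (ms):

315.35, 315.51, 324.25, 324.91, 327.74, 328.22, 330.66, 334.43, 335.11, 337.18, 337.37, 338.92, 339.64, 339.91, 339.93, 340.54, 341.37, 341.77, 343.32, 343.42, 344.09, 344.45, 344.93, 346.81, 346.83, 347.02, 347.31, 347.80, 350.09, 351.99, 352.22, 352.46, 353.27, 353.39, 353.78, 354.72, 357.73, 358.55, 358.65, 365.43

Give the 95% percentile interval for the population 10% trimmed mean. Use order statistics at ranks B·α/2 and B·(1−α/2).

(315.35, 358.65)

α = 0.05; lower rank = 40 × 0.025 = 1; upper rank = 40 × 0.975 = 39.
The 1st smallest replicate is 315.35; the 39th is 358.65.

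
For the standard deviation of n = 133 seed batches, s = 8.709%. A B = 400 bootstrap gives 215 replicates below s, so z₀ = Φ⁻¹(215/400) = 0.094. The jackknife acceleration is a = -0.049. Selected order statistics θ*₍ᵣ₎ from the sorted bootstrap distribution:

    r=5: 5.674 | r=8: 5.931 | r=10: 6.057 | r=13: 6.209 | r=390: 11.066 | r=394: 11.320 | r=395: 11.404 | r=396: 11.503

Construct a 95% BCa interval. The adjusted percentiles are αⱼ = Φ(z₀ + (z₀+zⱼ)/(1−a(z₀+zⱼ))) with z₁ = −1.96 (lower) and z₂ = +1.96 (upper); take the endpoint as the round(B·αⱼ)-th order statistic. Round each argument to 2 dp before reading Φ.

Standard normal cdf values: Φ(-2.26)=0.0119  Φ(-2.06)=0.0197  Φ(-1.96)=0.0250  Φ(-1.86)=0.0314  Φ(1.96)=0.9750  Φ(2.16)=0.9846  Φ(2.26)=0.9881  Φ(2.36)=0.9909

(6.057, 11.066)

Lower: z₀ + z₁ = 0.094 + (-1.960) = -1.866; 1 − a(z₀+z₁) = 1 − (-0.049)(-1.866) = 0.9086; argument = 0.094 + (-1.866)/0.9086 = -1.9598 → -1.96.
α₁ = Φ(-1.96) = 0.0250; rank = round(400 × 0.0250) = 10; θ*₍10₎ = 6.057.
Upper: z₀ + z₂ = 2.054; 1 − a(z₀+z₂) = 1.1006; argument = 1.9602 → 1.96; α₂ = 0.9750; rank = 390; θ*₍390₎ = 11.066.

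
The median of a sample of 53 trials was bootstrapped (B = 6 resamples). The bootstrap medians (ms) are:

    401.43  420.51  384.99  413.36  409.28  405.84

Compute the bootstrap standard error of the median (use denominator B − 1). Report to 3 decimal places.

Bootstrap SE is the standard deviation of the 6 replicate medians.
Mean of replicates: (401.43 + 420.51 + 384.99 + 413.36 + 409.28 + 405.84) / 6 = 2435.4100 / 6 = 405.9017
Sum of squared deviations: (−4.4717)² + (+14.6083)² + (−20.9117)² + (+7.4583)² + (+3.3783)² + (−0.0617)² = 737.7407
Variance = 737.7407 / 5 = 147.5481
SE* = √147.5481

SE* = 12.147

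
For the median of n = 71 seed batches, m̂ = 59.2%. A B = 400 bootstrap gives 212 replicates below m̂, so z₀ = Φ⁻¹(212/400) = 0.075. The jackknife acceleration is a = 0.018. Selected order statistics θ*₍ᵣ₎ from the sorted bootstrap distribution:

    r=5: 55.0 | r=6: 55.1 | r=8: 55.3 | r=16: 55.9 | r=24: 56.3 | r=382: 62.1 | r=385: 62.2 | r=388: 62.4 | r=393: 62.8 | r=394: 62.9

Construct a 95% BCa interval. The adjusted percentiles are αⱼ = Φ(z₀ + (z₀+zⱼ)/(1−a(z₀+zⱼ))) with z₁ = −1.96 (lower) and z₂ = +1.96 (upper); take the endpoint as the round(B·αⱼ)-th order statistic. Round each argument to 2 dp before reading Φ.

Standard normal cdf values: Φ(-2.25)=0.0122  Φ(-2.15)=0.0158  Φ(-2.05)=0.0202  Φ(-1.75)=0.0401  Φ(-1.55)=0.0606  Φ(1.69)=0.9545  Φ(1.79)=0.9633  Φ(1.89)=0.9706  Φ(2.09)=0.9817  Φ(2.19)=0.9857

(55.9, 62.9)

Lower: z₀ + z₁ = 0.075 + (-1.960) = -1.885; 1 − a(z₀+z₁) = 1 − (0.018)(-1.885) = 1.0339; argument = 0.075 + (-1.885)/1.0339 = -1.7481 → -1.75.
α₁ = Φ(-1.75) = 0.0401; rank = round(400 × 0.0401) = 16; θ*₍16₎ = 55.9.
Upper: z₀ + z₂ = 2.035; 1 − a(z₀+z₂) = 0.9634; argument = 2.1874 → 2.19; α₂ = 0.9857; rank = 394; θ*₍394₎ = 62.9.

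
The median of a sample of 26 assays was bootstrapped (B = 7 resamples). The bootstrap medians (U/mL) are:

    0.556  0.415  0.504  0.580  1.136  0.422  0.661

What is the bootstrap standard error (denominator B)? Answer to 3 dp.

Bootstrap SE is the standard deviation of the 7 replicate medians.
Mean of replicates: (0.556 + 0.415 + 0.504 + 0.580 + 1.136 + 0.422 + 0.661) / 7 = 4.2740 / 7 = 0.6106
Sum of squared deviations: (−0.0546)² + (−0.1956)² + (−0.1066)² + (−0.0306)² + (+0.5254)² + (−0.1886)² + (+0.0504)² = 0.3677
Variance = 0.3677 / 7 = 0.0525
SE* = √0.0525

SE* = 0.229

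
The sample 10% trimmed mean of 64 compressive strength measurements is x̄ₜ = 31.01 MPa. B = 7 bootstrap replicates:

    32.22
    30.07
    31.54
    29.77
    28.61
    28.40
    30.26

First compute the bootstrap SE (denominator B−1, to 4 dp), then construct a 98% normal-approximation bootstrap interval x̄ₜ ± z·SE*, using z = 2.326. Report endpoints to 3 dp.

(27.747, 34.273)

Mean of replicates = 30.1243; sum of squared deviations = 11.8094; SE* = √(11.8094/6) = 1.4029
Margin = 2.326 × 1.4029 = 3.2631
Interval: 31.01 ± 3.2631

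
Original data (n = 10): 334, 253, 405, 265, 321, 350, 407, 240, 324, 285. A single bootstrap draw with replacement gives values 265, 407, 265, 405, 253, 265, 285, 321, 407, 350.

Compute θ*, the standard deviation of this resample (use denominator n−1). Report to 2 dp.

θ* = 64.98

Mean = 322.3000; sum of squared deviations = 38000.1000
s² = 38000.1000 / 9 = 4222.2333
s = √4222.2333 = 64.98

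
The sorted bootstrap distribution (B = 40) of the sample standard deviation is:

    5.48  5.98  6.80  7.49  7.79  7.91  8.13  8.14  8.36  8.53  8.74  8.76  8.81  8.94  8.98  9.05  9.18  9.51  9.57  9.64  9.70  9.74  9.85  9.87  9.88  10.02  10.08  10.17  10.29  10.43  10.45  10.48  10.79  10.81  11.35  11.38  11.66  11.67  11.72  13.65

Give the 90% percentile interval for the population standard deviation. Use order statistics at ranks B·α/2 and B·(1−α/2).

α = 0.10; lower rank = 40 × 0.050 = 2; upper rank = 40 × 0.950 = 38.
The 2nd smallest replicate is 5.98; the 38th is 11.67.

(5.98, 11.67)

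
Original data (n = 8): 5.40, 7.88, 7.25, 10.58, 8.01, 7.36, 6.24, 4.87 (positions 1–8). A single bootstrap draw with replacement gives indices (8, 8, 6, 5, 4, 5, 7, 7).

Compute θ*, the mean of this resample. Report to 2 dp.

Resample values: 4.87, 4.87, 7.36, 8.01, 10.58, 8.01, 6.24, 6.24.
Mean = (4.87 + 4.87 + 7.36 + 8.01 + 10.58 + 8.01 + 6.24 + 6.24) / 8 = 56.180 / 8 = 7.02

θ* = 7.02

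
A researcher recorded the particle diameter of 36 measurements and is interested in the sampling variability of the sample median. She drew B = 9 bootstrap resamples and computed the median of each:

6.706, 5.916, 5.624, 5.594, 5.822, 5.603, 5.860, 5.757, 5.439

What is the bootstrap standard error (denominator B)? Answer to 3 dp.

Bootstrap SE is the standard deviation of the 9 replicate medians.
Mean of replicates: (6.706 + 5.916 + 5.624 + 5.594 + 5.822 + 5.603 + 5.860 + 5.757 + 5.439) / 9 = 52.3210 / 9 = 5.8134
Sum of squared deviations: (+0.8926)² + (+0.1026)² + (−0.1894)² + (−0.2194)² + (+0.0086)² + (−0.2104)² + (+0.0466)² + (−0.0564)² + (−0.3744)² = 1.0811
Variance = 1.0811 / 9 = 0.1201
SE* = √0.1201

SE* = 0.347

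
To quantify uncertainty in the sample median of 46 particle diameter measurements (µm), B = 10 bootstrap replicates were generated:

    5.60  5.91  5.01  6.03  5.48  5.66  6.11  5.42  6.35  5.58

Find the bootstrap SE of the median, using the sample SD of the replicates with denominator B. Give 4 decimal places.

Bootstrap SE is the standard deviation of the 10 replicate medians.
Mean of replicates: (5.60 + 5.91 + 5.01 + 6.03 + 5.48 + 5.66 + 6.11 + 5.42 + 6.35 + 5.58) / 10 = 57.15000 / 10 = 5.71500
Sum of squared deviations: (−0.11500)² + (+0.19500)² + (−0.70500)² + (+0.31500)² + (−0.23500)² + (−0.05500)² + (+0.39500)² + (−0.29500)² + (+0.63500)² + (−0.13500)² = 1.37025
Variance = 1.37025 / 10 = 0.13703
SE* = √0.13703

SE* = 0.3702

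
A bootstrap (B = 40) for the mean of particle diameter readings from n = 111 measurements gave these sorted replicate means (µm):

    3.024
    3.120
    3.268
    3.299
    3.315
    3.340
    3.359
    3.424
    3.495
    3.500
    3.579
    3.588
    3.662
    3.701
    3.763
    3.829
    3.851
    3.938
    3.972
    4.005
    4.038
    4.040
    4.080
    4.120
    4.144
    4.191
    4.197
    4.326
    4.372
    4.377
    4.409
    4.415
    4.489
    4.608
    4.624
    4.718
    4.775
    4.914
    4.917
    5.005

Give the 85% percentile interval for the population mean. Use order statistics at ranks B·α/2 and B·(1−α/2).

α = 0.15; lower rank = 40 × 0.075 = 3; upper rank = 40 × 0.925 = 37.
The 3rd smallest replicate is 3.268; the 37th is 4.775.

(3.268, 4.775)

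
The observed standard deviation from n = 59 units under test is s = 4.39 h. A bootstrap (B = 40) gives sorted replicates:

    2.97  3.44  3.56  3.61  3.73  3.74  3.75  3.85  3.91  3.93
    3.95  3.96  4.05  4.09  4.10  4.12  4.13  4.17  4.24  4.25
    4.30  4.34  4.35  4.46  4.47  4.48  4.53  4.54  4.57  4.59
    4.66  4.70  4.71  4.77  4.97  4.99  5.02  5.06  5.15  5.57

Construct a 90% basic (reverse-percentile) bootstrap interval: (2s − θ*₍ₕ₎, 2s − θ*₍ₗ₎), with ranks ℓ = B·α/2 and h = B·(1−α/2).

(3.72, 5.34)

Percentile endpoints at ranks 2 and 38: θ*₍2₎ = 3.44, θ*₍38₎ = 5.06.
Basic interval reflects these around s:
  lower = 2 × 4.39 − 5.06 = 3.72
  upper = 2 × 4.39 − 3.44 = 5.34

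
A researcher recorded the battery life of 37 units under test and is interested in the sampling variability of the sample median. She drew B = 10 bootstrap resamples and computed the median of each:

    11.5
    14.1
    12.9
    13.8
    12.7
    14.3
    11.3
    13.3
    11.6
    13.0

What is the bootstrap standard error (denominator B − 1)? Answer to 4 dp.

Bootstrap SE is the standard deviation of the 10 replicate medians.
Mean of replicates: (11.5 + 14.1 + 12.9 + 13.8 + 12.7 + 14.3 + 11.3 + 13.3 + 11.6 + 13.0) / 10 = 128.50000 / 10 = 12.85000
Sum of squared deviations: (−1.35000)² + (+1.25000)² + (+0.05000)² + (+0.95000)² + (−0.15000)² + (+1.45000)² + (−1.55000)² + (+0.45000)² + (−1.25000)² + (+0.15000)² = 10.60500
Variance = 10.60500 / 9 = 1.17833
SE* = √1.17833

SE* = 1.0855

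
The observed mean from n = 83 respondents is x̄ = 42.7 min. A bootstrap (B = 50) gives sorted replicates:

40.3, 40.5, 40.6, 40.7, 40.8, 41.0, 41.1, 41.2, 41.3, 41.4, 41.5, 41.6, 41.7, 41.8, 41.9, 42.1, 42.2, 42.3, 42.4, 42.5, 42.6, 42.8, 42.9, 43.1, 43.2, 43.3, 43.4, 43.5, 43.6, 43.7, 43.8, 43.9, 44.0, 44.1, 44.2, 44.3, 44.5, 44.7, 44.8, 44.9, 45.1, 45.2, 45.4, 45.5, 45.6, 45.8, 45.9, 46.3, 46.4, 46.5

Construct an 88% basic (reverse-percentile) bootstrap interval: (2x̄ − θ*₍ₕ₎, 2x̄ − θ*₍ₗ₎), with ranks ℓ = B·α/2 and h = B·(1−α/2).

Percentile endpoints at ranks 3 and 47: θ*₍3₎ = 40.6, θ*₍47₎ = 45.9.
Basic interval reflects these around x̄:
  lower = 2 × 42.7 − 45.9 = 39.5
  upper = 2 × 42.7 − 40.6 = 44.8

(39.5, 44.8)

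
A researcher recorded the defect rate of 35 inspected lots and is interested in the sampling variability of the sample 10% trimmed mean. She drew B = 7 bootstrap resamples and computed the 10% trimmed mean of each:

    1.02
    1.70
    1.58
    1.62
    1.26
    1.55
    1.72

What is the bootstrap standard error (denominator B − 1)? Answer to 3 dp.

SE* = 0.258

Bootstrap SE is the standard deviation of the 7 replicate 10% trimmed means.
Mean of replicates: (1.02 + 1.70 + 1.58 + 1.62 + 1.26 + 1.55 + 1.72) / 7 = 10.4500 / 7 = 1.4929
Sum of squared deviations: (−0.4729)² + (+0.2071)² + (+0.0871)² + (+0.1271)² + (−0.2329)² + (+0.0571)² + (+0.2271)² = 0.3993
Variance = 0.3993 / 6 = 0.0666
SE* = √0.0666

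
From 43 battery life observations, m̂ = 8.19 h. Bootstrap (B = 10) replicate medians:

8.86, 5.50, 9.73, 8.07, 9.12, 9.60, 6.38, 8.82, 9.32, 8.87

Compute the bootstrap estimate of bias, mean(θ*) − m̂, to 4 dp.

bias = +0.2370

mean(θ*) = (8.86 + 5.50 + 9.73 + 8.07 + 9.12 + 9.60 + 6.38 + 8.82 + 9.32 + 8.87) / 10 = 8.42700
bias = 8.42700 − 8.19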